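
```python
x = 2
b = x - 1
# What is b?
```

Trace:
`x = 2` → x = 2
`b = x - 1` → b = 1
So b = 1

Answer: 1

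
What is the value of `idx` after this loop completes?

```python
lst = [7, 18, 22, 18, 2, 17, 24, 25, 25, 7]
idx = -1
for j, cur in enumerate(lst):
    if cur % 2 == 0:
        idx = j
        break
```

First even number index in [7, 18, 22, 18, 2, 17, 24, 25, 25, 7]
`idx` takes the values: -1 → 1

Answer: 1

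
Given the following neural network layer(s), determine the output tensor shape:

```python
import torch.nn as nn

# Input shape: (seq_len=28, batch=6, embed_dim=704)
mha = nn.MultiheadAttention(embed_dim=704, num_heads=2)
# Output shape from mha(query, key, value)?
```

Input: (28, 6, 704) -> Output: (28, 6, 704)

Answer: (28, 6, 704)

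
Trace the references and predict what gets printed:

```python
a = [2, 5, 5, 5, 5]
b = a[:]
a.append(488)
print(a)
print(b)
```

Key concept: slice [:] creates copy.
Step by step:
`a = [2, 5, 5, 5, 5]` → a = [2, 5, 5, 5, 5]
`b = a[:]` → b = [2, 5, 5, 5, 5]
`a.append(488)` → a = [2, 5, 5, 5, 5, 488]
`print(a)` → prints [2, 5, 5, 5, 5, 488]
`print(b)` → prints [2, 5, 5, 5, 5]

Answer:
[2, 5, 5, 5, 5, 488]
[2, 5, 5, 5, 5]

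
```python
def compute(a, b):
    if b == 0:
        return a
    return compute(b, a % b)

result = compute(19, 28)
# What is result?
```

compute(19, 28) -> compute(28, 19) -> compute(19, 9) -> compute(9, 1) -> compute(1, 0) -> 1

Answer: 1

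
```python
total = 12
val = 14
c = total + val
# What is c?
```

Trace:
`total = 12` → total = 12
`val = 14` → val = 14
`c = total + val` → c = 26
So c = 26

Answer: 26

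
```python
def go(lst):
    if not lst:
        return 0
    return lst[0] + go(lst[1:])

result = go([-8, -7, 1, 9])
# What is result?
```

(-8) + (-7) + 1 + 9 + 0 = -5

Answer: -5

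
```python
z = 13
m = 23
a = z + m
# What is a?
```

Trace:
`z = 13` → z = 13
`m = 23` → m = 23
`a = z + m` → a = 36
So a = 36

Answer: 36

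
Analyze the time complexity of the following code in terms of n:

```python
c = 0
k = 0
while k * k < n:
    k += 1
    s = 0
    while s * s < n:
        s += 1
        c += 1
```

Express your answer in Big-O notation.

Each loop level contributes: √n × √n. Multiplying the contributions gives O(n).

Answer: O(n)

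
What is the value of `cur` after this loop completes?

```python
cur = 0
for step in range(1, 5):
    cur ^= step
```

XOR of 1 to 4
`cur` takes the values: 0 → 1 → 3 → 0 → 4

Answer: 4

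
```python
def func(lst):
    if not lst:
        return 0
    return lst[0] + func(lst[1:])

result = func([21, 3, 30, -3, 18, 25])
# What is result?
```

21 + 3 + 30 + (-3) + 18 + 25 + 0 = 94

Answer: 94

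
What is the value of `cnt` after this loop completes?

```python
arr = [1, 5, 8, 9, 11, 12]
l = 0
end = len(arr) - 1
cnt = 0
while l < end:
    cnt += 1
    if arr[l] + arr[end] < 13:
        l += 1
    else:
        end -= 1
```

Steps to find pair summing to 13
`cnt` takes the values: 0 → 1 → 2 → 3 → 4 → 5

Answer: 5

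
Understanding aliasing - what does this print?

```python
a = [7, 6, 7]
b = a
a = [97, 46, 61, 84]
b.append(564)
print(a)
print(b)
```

Key concept: rebinding vs mutation: a is rebound to a new list, b still points at the original.
Step by step:
`a = [7, 6, 7]` → a = [7, 6, 7]
`b = a` → b = [7, 6, 7] (same object as a)
`a = [97, 46, 61, 84]` → a = [97, 46, 61, 84]
`b.append(564)` → b = [7, 6, 7, 564]
`print(a)` → prints [97, 46, 61, 84]
`print(b)` → prints [7, 6, 7, 564]

Answer:
[97, 46, 61, 84]
[7, 6, 7, 564]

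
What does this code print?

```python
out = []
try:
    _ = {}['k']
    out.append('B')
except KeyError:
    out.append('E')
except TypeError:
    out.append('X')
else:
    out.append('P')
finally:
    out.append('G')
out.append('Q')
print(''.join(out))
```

Execution trace: 'E' (except KeyError) → 'G' (finally) → 'Q' (after the try/except). Output: EGQ

Answer: EGQ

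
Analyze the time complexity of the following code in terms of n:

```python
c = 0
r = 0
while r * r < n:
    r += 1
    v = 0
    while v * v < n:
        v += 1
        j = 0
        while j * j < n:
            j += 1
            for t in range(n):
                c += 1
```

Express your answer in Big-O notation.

Each loop level contributes: √n × √n × √n × n. Multiplying the contributions gives O(n^2√n).

Answer: O(n^2√n)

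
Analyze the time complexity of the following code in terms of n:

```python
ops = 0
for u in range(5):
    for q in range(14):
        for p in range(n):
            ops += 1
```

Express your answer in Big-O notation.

Each loop level contributes: 1 × 1 × n. Multiplying the contributions gives O(n).

Answer: O(n)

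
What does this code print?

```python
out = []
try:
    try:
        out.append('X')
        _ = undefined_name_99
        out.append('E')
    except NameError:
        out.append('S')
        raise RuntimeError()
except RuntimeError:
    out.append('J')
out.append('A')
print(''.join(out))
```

Execution trace: 'X' (inner try body) → 'S' (inner except NameError) → 'J' (outer except RuntimeError) → 'A' (after the try/except). Output: XSJA

Answer: XSJA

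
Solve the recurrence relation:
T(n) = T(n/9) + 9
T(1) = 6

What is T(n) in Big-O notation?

Each step divides n by 9 and adds 9. After log_9(n) steps we reach T(1)=6. So T(n) = 9·log_9(n) + 6 = O(log n).

Answer: O(log n)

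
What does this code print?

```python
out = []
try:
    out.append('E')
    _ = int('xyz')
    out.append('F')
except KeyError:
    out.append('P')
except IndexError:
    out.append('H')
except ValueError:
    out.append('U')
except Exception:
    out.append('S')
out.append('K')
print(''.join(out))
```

Execution trace: 'E' (try body) → 'U' (except ValueError) → 'K' (after the try/except). Output: EUK

Answer: EUK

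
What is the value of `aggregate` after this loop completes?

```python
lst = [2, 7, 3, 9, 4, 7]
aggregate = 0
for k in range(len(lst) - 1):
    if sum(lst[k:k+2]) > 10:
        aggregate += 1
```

Count windows with sum > 10
`aggregate` takes the values: 0 → 1 → 2 → 3

Answer: 3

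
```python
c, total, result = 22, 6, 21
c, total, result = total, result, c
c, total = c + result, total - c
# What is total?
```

Trace:
`c, total, result = 22, 6, 21` → c = 22; total = 6; result = 21
`c, total, result = total, result, c` → c = 6; total = 21; result = 22
`c, total = c + result, total - c` → c = 28; total = 15
So total = 15

Answer: 15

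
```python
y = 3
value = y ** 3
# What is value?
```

Trace:
`y = 3` → y = 3
`value = y ** 3` → value = 27
So value = 27

Answer: 27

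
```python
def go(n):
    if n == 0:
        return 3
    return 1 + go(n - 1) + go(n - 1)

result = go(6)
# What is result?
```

go(n) = 1 + 2·go(n-1), go(0)=3. Closed form: (3+1)·2^6 - 1 = 255.

Answer: 255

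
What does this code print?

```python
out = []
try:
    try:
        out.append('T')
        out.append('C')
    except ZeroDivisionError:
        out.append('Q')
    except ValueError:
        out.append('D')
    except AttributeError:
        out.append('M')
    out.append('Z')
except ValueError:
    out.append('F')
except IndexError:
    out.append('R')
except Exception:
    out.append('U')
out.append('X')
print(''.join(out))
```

Execution trace: 'T' (inner try body) → 'C' (inner try body, no exception) → 'Z' (try body, no exception) → 'X' (after the try/except). Output: TCZX

Answer: TCZX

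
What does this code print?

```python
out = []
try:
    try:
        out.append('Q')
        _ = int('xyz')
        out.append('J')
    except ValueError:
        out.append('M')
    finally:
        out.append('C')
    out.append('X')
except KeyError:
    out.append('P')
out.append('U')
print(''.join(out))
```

Execution trace: 'Q' (inner try body) → 'M' (inner except ValueError) → 'C' (inner finally) → 'X' (try body, no exception) → 'U' (after the try/except). Output: QMCXU

Answer: QMCXU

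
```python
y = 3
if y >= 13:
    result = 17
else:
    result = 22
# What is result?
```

Trace:
`y = 3` → y = 3
`if y >= 13: ...` → y >= 13 is False, take else branch → result = 22
So result = 22

Answer: 22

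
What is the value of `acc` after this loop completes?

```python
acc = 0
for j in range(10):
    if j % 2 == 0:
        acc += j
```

Sum of even numbers 0 to 9
`acc` takes the values: 0 → 2 → 6 → 12 → 20

Answer: 20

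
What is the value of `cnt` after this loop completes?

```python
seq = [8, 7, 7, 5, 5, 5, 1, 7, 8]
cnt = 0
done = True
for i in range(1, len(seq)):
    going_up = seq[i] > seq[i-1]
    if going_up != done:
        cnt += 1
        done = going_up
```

Count direction changes in [8, 7, 7, 5, 5, 5, 1, 7, 8]
`cnt` takes the values: 0 → 1 → 2

Answer: 2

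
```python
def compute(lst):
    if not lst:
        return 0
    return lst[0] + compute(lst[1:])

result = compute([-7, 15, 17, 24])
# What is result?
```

(-7) + 15 + 17 + 24 + 0 = 49

Answer: 49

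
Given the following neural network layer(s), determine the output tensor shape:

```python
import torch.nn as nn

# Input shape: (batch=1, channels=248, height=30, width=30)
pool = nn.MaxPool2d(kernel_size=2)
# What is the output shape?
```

Input: (1, 248, 30, 30) -> Output: (1, 248, 15, 15)

Answer: (1, 248, 15, 15)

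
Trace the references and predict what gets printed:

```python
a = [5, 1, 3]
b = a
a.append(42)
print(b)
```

Key concept: basic list aliasing.
Step by step:
`a = [5, 1, 3]` → a = [5, 1, 3]
`b = a` → b = [5, 1, 3] (same object as a)
`a.append(42)` → a = [5, 1, 3, 42] (same object as b); b = [5, 1, 3, 42] (same object as a)
`print(b)` → prints [5, 1, 3, 42]

Answer: [5, 1, 3, 42]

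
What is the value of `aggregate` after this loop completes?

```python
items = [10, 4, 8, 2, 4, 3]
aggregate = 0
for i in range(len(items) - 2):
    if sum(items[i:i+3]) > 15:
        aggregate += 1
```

Count windows with sum > 15
`aggregate` takes the values: 0 → 1

Answer: 1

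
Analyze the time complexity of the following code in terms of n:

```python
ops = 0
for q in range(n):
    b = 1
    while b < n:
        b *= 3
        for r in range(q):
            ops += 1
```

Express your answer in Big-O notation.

Each loop level contributes: n × log n × n. Multiplying the contributions gives O(n^2 log n).

Answer: O(n^2 log n)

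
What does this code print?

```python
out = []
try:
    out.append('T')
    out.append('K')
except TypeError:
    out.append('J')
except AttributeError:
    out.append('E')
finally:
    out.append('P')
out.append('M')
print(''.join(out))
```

Execution trace: 'T' (try body) → 'K' (try body, no exception) → 'P' (finally) → 'M' (after the try/except). Output: TKPM

Answer: TKPM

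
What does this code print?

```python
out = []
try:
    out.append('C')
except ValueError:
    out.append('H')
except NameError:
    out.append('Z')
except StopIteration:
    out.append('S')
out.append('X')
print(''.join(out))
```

Execution trace: 'C' (try body, no exception) → 'X' (after the try/except). Output: CX

Answer: CX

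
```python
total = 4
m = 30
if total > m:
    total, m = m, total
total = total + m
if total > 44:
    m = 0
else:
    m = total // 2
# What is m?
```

Trace:
`total = 4` → total = 4
`m = 30` → m = 30
`if total > m: ...` → total > m is False → no variable changes
`total = total + m` → total = 34
`if total > 44: ...` → total > 44 is False, take else branch → m = 17
So m = 17

Answer: 17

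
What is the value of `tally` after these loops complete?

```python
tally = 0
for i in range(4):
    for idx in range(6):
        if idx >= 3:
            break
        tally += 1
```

Inner breaks at 3, outer runs 4 times
`tally` takes the values: 0 → 1 → 2 → 3 → 4 → 5 → 6 → 7 → 8 → 9 → 10 → 11 → 12

Answer: 12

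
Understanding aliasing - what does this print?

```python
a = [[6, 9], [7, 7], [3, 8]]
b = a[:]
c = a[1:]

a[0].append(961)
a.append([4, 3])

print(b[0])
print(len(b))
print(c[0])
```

Key concept: slice with nested mutation.
Step by step:
`a = [[6, 9], [7, 7], [3, 8]]` → a = [[6, 9], [7, 7], [3, 8]]
`b = a[:]` → b = [[6, 9], [7, 7], [3, 8]]
`c = a[1:]` → c = [[7, 7], [3, 8]]
`a[0].append(961)` → a = [[6, 9, 961], [7, 7], [3, 8]]; b = [[6, 9, 961], [7, 7], [3, 8]]
`a.append([4, 3])` → a = [[6, 9, 961], [7, 7], [3, 8], [4, 3]]
`print(b[0])` → prints [6, 9, 961]
`print(len(b))` → prints 3
`print(c[0])` → prints [7, 7]

Answer:
[6, 9, 961]
3
[7, 7]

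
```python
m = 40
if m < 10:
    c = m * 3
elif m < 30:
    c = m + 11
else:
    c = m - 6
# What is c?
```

Trace:
`m = 40` → m = 40
`if m < 10: ...` → m < 10 is False, m < 30 is False, take else branch → c = 34
So c = 34

Answer: 34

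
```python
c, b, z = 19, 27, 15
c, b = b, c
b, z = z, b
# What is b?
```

Trace:
`c, b, z = 19, 27, 15` → c = 19; b = 27; z = 15
`c, b = b, c` → c = 27; b = 19
`b, z = z, b` → b = 15; z = 19
So b = 15

Answer: 15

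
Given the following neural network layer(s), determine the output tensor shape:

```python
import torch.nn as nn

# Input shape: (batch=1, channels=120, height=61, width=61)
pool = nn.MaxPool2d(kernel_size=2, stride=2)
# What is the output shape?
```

Input: (1, 120, 61, 61) -> Output: (1, 120, 30, 30)

Answer: (1, 120, 30, 30)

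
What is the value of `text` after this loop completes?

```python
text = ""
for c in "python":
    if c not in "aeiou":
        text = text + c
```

Remove vowels from 'python'
`text` takes the values: "" → "p" → "py" → "pyt" → "pyth" → "pythn"

Answer: "pythn"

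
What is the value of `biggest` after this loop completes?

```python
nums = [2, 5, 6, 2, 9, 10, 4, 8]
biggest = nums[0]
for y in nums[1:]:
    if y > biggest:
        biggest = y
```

Maximum of [2, 5, 6, 2, 9, 10, 4, 8]
`biggest` takes the values: 2 → 5 → 6 → 9 → 10

Answer: 10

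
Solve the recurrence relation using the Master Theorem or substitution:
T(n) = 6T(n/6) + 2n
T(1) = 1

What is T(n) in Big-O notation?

By Master Theorem: a=6, b=6, f(n)=2n. Since log_6(6) = 1 and f(n) = Θ(n^1), Case 2 applies. T(n) = O(n log n).

Answer: O(n log n)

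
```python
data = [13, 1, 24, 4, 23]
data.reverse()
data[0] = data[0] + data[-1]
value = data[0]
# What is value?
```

Trace:
`data = [13, 1, 24, 4, 23]` → data = [13, 1, 24, 4, 23]
`data.reverse()` → data = [23, 4, 24, 1, 13]
`data[0] = data[0] + data[-1]` → data = [36, 4, 24, 1, 13]
`value = data[0]` → value = 36
So value = 36

Answer: 36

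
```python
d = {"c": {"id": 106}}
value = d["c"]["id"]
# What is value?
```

Trace:
`d = {"c": {"id": 106}}` → d = {'c': {'id': 106}}
`value = d["c"]["id"]` → value = 106
So value = 106

Answer: 106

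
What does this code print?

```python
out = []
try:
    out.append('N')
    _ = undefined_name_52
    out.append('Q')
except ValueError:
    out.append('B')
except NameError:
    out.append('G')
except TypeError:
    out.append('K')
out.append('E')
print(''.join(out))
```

Execution trace: 'N' (try body) → 'G' (except NameError) → 'E' (after the try/except). Output: NGE

Answer: NGE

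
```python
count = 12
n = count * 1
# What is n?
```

Trace:
`count = 12` → count = 12
`n = count * 1` → n = 12
So n = 12

Answer: 12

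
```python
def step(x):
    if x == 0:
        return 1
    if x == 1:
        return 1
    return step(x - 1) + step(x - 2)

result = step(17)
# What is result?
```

Build up from base cases: step(0)=1, step(1)=1, step(2)=2, step(3)=3, step(4)=5, step(5)=8, step(6)=13, ..., step(17)=2584

Answer: 2584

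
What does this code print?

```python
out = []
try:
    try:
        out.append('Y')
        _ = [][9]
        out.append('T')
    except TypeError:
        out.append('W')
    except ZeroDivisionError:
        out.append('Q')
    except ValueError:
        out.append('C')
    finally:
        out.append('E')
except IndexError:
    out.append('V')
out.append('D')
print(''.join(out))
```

Execution trace: 'Y' (try body) → 'E' (finally) → 'V' (outer except IndexError) → 'D' (after the try/except). Output: YEVD

Answer: YEVD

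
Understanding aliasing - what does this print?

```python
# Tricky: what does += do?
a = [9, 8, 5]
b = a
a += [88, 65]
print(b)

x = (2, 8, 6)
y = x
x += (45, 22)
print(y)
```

Key concept: += behavior differs for mutable vs immutable.
Step by step:
`a = [9, 8, 5]` → a = [9, 8, 5]
`b = a` → b = [9, 8, 5] (same object as a)
`a += [88, 65]` → a = [9, 8, 5, 88, 65] (same object as b); b = [9, 8, 5, 88, 65] (same object as a)
`print(b)` → prints [9, 8, 5, 88, 65]
`x = (2, 8, 6)` → x = (2, 8, 6)
`y = x` → y = (2, 8, 6)
`x += (45, 22)` → x = (2, 8, 6, 45, 22)
`print(y)` → prints (2, 8, 6)

Answer:
[9, 8, 5, 88, 65]
(2, 8, 6)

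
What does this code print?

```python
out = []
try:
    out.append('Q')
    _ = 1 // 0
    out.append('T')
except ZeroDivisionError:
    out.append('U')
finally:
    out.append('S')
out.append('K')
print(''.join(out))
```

Execution trace: 'Q' (try body) → 'U' (except ZeroDivisionError) → 'S' (finally) → 'K' (after the try/except). Output: QUSK

Answer: QUSK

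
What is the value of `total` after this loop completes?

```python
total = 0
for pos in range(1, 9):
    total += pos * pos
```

Sum of squares 1² to 8² = 204
`total` takes the values: 0 → 1 → 5 → 14 → 30 → 55 → 91 → 140 → 204

Answer: 204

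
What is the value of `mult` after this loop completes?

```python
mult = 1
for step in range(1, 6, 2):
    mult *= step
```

Product of 1, 3, 5, ... up to 5
`mult` takes the values: 1 → 3 → 15

Answer: 15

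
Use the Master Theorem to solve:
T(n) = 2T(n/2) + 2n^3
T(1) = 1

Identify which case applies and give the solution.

a=2, b=2, f(n)=2n^3. log_2(2) = 1. Since c=3 > 1 and the regularity condition holds (2(n/2)^3 = (2/2^3)n^3 with 2/2^3 < 1), Case 3 applies: T(n) = Θ(f(n)) = O(n^3).

Answer: O(n^3) - Case 3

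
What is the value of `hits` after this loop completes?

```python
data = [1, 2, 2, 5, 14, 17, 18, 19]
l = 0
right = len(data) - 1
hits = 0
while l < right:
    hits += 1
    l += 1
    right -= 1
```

Iterations until pointers meet (list length 8)
`hits` takes the values: 0 → 1 → 2 → 3 → 4

Answer: 4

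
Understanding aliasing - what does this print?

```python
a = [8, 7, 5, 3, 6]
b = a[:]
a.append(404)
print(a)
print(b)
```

Key concept: slice [:] creates copy.
Step by step:
`a = [8, 7, 5, 3, 6]` → a = [8, 7, 5, 3, 6]
`b = a[:]` → b = [8, 7, 5, 3, 6]
`a.append(404)` → a = [8, 7, 5, 3, 6, 404]
`print(a)` → prints [8, 7, 5, 3, 6, 404]
`print(b)` → prints [8, 7, 5, 3, 6]

Answer:
[8, 7, 5, 3, 6, 404]
[8, 7, 5, 3, 6]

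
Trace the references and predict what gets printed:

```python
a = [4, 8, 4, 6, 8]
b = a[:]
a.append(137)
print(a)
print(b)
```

Key concept: slice [:] creates copy.
Step by step:
`a = [4, 8, 4, 6, 8]` → a = [4, 8, 4, 6, 8]
`b = a[:]` → b = [4, 8, 4, 6, 8]
`a.append(137)` → a = [4, 8, 4, 6, 8, 137]
`print(a)` → prints [4, 8, 4, 6, 8, 137]
`print(b)` → prints [4, 8, 4, 6, 8]

Answer:
[4, 8, 4, 6, 8, 137]
[4, 8, 4, 6, 8]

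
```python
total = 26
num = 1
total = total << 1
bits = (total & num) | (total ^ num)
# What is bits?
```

Trace:
`total = 26` → total = 26
`num = 1` → num = 1
`total = total << 1` → total = 52
`bits = (total & num) | (total ^ num)` → bits = 53
So bits = 53

Answer: 53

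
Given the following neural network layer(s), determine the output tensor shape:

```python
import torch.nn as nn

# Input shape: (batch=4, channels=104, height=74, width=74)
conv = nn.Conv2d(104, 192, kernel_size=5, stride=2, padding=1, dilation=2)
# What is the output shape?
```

Input: (4, 104, 74, 74) -> Output: (4, 192, 34, 34)

Answer: (4, 192, 34, 34)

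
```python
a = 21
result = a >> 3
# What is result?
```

Trace:
`a = 21` → a = 21
`result = a >> 3` → result = 2
So result = 2

Answer: 2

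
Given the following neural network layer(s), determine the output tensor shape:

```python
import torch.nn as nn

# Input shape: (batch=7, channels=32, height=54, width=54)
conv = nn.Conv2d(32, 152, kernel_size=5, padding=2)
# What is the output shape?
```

Input: (7, 32, 54, 54) -> Output: (7, 152, 54, 54)

Answer: (7, 152, 54, 54)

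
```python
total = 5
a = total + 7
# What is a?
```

Trace:
`total = 5` → total = 5
`a = total + 7` → a = 12
So a = 12

Answer: 12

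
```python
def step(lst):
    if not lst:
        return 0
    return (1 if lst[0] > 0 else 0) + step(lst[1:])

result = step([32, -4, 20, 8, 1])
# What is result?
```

Count of positive elements in [32, -4, 20, 8, 1] = 4

Answer: 4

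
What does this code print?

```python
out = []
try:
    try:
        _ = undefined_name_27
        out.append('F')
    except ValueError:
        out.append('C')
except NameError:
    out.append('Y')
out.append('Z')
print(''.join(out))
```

Execution trace: 'Y' (outer except NameError) → 'Z' (after the try/except). Output: YZ

Answer: YZ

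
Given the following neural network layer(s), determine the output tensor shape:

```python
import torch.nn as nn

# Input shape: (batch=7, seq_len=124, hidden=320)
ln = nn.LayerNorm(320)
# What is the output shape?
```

Input: (7, 124, 320) -> Output: (7, 124, 320)

Answer: (7, 124, 320)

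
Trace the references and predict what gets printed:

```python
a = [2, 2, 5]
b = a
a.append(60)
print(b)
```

Key concept: basic list aliasing.
Step by step:
`a = [2, 2, 5]` → a = [2, 2, 5]
`b = a` → b = [2, 2, 5] (same object as a)
`a.append(60)` → a = [2, 2, 5, 60] (same object as b); b = [2, 2, 5, 60] (same object as a)
`print(b)` → prints [2, 2, 5, 60]

Answer: [2, 2, 5, 60]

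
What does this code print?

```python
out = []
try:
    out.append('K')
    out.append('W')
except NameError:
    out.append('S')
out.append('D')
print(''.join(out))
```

Execution trace: 'K' (try body) → 'W' (try body, no exception) → 'D' (after the try/except). Output: KWD

Answer: KWD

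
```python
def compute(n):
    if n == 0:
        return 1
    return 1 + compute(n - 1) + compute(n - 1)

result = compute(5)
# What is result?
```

compute(n) = 1 + 2·compute(n-1), compute(0)=1. Closed form: (1+1)·2^5 - 1 = 63.

Answer: 63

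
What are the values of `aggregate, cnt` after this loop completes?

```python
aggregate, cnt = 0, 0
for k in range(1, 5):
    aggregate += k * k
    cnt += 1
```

Sum of squares and count
`aggregate, cnt` takes the values: (0, 0) → (1, 0) → (1, 1) → (5, 1) → (5, 2) → (14, 2) → (14, 3) → (30, 3) → (30, 4)

Answer: 30, 4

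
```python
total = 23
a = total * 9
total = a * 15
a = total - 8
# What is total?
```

Trace:
`total = 23` → total = 23
`a = total * 9` → a = 207
`total = a * 15` → total = 3105
`a = total - 8` → a = 3097
So total = 3105

Answer: 3105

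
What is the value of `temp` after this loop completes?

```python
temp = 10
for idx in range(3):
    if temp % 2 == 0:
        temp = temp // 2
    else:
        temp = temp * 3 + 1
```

Collatz-style transformation from 10
`temp` takes the values: 10 → 5 → 16 → 8

Answer: 8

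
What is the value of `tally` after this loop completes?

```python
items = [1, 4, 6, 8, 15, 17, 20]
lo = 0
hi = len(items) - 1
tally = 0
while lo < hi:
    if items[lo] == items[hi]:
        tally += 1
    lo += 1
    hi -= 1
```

Count matching pairs from ends
`tally` takes the values: 0

Answer: 0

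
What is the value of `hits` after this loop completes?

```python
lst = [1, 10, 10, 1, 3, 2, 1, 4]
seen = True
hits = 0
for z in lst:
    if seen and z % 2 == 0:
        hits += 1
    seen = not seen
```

Count even values at even positions
`hits` takes the values: 0 → 1

Answer: 1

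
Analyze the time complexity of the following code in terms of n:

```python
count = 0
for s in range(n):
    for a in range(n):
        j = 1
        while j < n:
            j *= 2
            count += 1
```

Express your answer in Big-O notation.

Each loop level contributes: n × n × log n. Multiplying the contributions gives O(n^2 log n).

Answer: O(n^2 log n)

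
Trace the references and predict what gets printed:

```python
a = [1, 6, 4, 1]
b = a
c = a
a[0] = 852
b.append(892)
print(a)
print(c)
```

Key concept: multiple aliases.
Step by step:
`a = [1, 6, 4, 1]` → a = [1, 6, 4, 1]
`b = a` → b = [1, 6, 4, 1] (same object as a)
`c = a` → c = [1, 6, 4, 1] (same object as a, b)
`a[0] = 852` → a = [852, 6, 4, 1] (same object as b, c); b = [852, 6, 4, 1] (same object as a, c); c = [852, 6, 4, 1] (same object as a, b)
`b.append(892)` → a = [852, 6, 4, 1, 892] (same object as b, c); b = [852, 6, 4, 1, 892] (same object as a, c); c = [852, 6, 4, 1, 892] (same object as a, b)
`print(a)` → prints [852, 6, 4, 1, 892]
`print(c)` → prints [852, 6, 4, 1, 892]

Answer:
[852, 6, 4, 1, 892]
[852, 6, 4, 1, 892]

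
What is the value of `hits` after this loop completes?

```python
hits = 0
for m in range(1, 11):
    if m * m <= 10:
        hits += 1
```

Count numbers where m² ≤ 10
`hits` takes the values: 0 → 1 → 2 → 3

Answer: 3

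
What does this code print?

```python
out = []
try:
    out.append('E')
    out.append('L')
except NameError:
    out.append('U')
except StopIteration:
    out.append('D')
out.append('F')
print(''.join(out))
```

Execution trace: 'E' (try body) → 'L' (try body, no exception) → 'F' (after the try/except). Output: ELF

Answer: ELF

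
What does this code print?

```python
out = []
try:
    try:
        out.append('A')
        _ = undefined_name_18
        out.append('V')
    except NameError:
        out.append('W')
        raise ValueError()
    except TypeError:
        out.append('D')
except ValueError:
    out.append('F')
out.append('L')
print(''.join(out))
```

Execution trace: 'A' (inner try body) → 'W' (inner except NameError) → 'F' (outer except ValueError) → 'L' (after the try/except). Output: AWFL

Answer: AWFL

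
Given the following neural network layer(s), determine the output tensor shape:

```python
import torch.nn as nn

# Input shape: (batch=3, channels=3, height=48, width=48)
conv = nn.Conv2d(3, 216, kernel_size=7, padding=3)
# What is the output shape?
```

Input: (3, 3, 48, 48) -> Output: (3, 216, 48, 48)

Answer: (3, 216, 48, 48)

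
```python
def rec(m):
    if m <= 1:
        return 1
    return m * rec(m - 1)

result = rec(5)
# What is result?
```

rec(5) = 5 * 4 * 3 * 2 * 1 = 120

Answer: 120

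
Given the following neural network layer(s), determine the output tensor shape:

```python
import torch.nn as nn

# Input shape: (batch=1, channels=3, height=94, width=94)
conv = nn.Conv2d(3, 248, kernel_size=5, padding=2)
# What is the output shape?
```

Input: (1, 3, 94, 94) -> Output: (1, 248, 94, 94)

Answer: (1, 248, 94, 94)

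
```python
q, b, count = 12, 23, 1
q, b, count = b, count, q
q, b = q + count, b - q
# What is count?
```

Trace:
`q, b, count = 12, 23, 1` → q = 12; b = 23; count = 1
`q, b, count = b, count, q` → q = 23; b = 1; count = 12
`q, b = q + count, b - q` → q = 35; b = -22
So count = 12

Answer: 12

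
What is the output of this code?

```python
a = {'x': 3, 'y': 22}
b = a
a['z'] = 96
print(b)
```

Key concept: dict aliasing.
Step by step:
`a = {'x': 3, 'y': 22}` → a = {'x': 3, 'y': 22}
`b = a` → b = {'x': 3, 'y': 22} (same object as a)
`a['z'] = 96` → a = {'x': 3, 'y': 22, 'z': 96} (same object as b); b = {'x': 3, 'y': 22, 'z': 96} (same object as a)
`print(b)` → prints {'x': 3, 'y': 22, 'z': 96}

Answer: {'x': 3, 'y': 22, 'z': 96}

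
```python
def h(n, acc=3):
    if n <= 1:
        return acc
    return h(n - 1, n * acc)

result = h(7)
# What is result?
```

Accumulator trace (n, acc): (7, 3) -> (6, 21) -> (5, 126) -> (4, 630) -> (3, 2520) -> (2, 7560) -> (1, 15120) -> return 15120

Answer: 15120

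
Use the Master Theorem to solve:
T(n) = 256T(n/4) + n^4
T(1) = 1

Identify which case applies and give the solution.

a=256, b=4, f(n)=n^4. log_4(256) = 4. Since c=4 = 4, Case 2 applies: T(n) = Θ(n^log_b(a) · log n) = O(n^4 log n).

Answer: O(n^4 log n) - Case 2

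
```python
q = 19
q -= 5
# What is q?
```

Trace:
`q = 19` → q = 19
`q -= 5` → q = 14
So q = 14

Answer: 14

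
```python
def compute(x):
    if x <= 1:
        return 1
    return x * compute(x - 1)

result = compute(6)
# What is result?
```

compute(6) = 6 * 5 * 4 * 3 * 2 * 1 = 720

Answer: 720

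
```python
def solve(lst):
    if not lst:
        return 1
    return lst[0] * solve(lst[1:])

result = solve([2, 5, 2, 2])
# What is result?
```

Product over [2, 5, 2, 2] = 2 * 5 * 2 * 2 = 40

Answer: 40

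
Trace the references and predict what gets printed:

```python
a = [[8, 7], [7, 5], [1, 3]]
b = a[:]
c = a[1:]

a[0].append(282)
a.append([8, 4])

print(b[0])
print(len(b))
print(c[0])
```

Key concept: slice with nested mutation.
Step by step:
`a = [[8, 7], [7, 5], [1, 3]]` → a = [[8, 7], [7, 5], [1, 3]]
`b = a[:]` → b = [[8, 7], [7, 5], [1, 3]]
`c = a[1:]` → c = [[7, 5], [1, 3]]
`a[0].append(282)` → a = [[8, 7, 282], [7, 5], [1, 3]]; b = [[8, 7, 282], [7, 5], [1, 3]]
`a.append([8, 4])` → a = [[8, 7, 282], [7, 5], [1, 3], [8, 4]]
`print(b[0])` → prints [8, 7, 282]
`print(len(b))` → prints 3
`print(c[0])` → prints [7, 5]

Answer:
[8, 7, 282]
3
[7, 5]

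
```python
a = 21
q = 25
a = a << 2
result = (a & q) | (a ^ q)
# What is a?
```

Trace:
`a = 21` → a = 21
`q = 25` → q = 25
`a = a << 2` → a = 84
`result = (a & q) | (a ^ q)` → result = 93
So a = 84

Answer: 84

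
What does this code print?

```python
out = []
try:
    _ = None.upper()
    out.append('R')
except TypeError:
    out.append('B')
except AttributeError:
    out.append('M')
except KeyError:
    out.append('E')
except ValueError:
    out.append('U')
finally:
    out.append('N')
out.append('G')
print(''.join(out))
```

Execution trace: 'M' (except AttributeError) → 'N' (finally) → 'G' (after the try/except). Output: MNG

Answer: MNG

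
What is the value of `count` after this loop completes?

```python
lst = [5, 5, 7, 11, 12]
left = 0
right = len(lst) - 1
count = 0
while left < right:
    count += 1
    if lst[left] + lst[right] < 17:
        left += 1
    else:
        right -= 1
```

Steps to find pair summing to 17
`count` takes the values: 0 → 1 → 2 → 3 → 4

Answer: 4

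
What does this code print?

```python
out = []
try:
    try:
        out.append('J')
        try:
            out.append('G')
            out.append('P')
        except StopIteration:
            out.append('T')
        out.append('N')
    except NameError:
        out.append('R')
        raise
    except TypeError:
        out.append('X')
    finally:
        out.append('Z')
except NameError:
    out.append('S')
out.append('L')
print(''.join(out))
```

Execution trace: 'J' (try body) → 'G' (inner try body) → 'P' (inner try body, no exception) → 'N' (try body, no exception) → 'Z' (finally) → 'L' (after the try/except). Output: JGPNZL

Answer: JGPNZL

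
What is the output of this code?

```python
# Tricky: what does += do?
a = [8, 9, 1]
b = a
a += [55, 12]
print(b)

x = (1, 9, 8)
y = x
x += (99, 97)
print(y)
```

Key concept: += behavior differs for mutable vs immutable.
Step by step:
`a = [8, 9, 1]` → a = [8, 9, 1]
`b = a` → b = [8, 9, 1] (same object as a)
`a += [55, 12]` → a = [8, 9, 1, 55, 12] (same object as b); b = [8, 9, 1, 55, 12] (same object as a)
`print(b)` → prints [8, 9, 1, 55, 12]
`x = (1, 9, 8)` → x = (1, 9, 8)
`y = x` → y = (1, 9, 8)
`x += (99, 97)` → x = (1, 9, 8, 99, 97)
`print(y)` → prints (1, 9, 8)

Answer:
[8, 9, 1, 55, 12]
(1, 9, 8)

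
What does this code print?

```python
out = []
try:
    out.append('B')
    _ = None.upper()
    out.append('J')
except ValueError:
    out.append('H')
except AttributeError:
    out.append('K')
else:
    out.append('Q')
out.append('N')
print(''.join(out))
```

Execution trace: 'B' (try body) → 'K' (except AttributeError) → 'N' (after the try/except). Output: BKN

Answer: BKN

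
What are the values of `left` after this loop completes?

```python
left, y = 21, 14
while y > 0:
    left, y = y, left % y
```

GCD of 21 and 14
`left` takes the values: 21 → 14 → 7

Answer: 7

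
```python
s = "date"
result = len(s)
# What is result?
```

Trace:
`s = "date"` → s = 'date'
`result = len(s)` → result = 4
So result = 4

Answer: 4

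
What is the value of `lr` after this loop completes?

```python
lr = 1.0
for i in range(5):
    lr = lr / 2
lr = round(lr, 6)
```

Halving LR 5 times: 1 / 2^5
`lr` takes the values: 1.0 → 0.5 → 0.25 → 0.125 → 0.0625 → 0.03125

Answer: 0.03125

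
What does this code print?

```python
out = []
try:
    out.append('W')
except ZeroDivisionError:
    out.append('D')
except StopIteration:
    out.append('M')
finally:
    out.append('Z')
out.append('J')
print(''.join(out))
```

Execution trace: 'W' (try body, no exception) → 'Z' (finally) → 'J' (after the try/except). Output: WZJ

Answer: WZJ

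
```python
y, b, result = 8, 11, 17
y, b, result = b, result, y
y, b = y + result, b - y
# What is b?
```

Trace:
`y, b, result = 8, 11, 17` → y = 8; b = 11; result = 17
`y, b, result = b, result, y` → y = 11; b = 17; result = 8
`y, b = y + result, b - y` → y = 19; b = 6
So b = 6

Answer: 6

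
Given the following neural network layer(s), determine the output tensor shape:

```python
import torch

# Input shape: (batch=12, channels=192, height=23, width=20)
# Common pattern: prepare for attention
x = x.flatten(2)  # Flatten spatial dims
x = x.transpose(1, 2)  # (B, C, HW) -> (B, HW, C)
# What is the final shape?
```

Input: (12, 192, 23, 20) -> after flatten(2): (12, 192, 460) -> Output: (12, 460, 192)

Answer: (12, 460, 192)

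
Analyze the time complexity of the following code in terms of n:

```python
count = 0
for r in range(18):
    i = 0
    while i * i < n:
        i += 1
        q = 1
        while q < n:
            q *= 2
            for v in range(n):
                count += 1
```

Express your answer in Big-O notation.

Each loop level contributes: 1 × √n × log n × n. Multiplying the contributions gives O(n√n log n).

Answer: O(n√n log n)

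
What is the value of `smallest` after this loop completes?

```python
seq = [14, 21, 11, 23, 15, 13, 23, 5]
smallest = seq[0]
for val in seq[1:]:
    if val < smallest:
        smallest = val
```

Minimum of [14, 21, 11, 23, 15, 13, 23, 5]
`smallest` takes the values: 14 → 11 → 5

Answer: 5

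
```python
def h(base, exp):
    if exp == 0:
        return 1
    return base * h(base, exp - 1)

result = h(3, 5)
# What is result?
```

h(3, 5) = 3 * 3 * 3 * 3 * 3 = 243

Answer: 243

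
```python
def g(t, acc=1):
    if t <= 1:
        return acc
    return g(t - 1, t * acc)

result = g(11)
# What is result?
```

Accumulator trace (n, acc): (11, 1) -> (10, 11) -> (9, 110) -> (8, 990) -> (7, 7920) -> (6, 55440) -> (5, 332640) -> (4, 1663200) -> (3, 6652800) -> (2, 19958400) -> (1, 39916800) -> return 39916800

Answer: 39916800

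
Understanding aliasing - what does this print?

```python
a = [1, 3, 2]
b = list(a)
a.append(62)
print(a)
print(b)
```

Key concept: list() constructor creates copy.
Step by step:
`a = [1, 3, 2]` → a = [1, 3, 2]
`b = list(a)` → b = [1, 3, 2]
`a.append(62)` → a = [1, 3, 2, 62]
`print(a)` → prints [1, 3, 2, 62]
`print(b)` → prints [1, 3, 2]

Answer:
[1, 3, 2, 62]
[1, 3, 2]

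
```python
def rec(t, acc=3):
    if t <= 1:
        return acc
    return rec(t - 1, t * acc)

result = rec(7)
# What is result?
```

Accumulator trace (n, acc): (7, 3) -> (6, 21) -> (5, 126) -> (4, 630) -> (3, 2520) -> (2, 7560) -> (1, 15120) -> return 15120

Answer: 15120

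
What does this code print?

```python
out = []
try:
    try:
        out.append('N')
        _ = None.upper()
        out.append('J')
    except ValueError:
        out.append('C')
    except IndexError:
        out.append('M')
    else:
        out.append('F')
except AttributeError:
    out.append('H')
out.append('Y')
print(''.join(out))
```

Execution trace: 'N' (try body) → 'H' (outer except AttributeError) → 'Y' (after the try/except). Output: NHY

Answer: NHY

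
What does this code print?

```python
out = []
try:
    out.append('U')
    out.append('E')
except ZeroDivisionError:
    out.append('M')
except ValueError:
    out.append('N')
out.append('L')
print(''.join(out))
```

Execution trace: 'U' (try body) → 'E' (try body, no exception) → 'L' (after the try/except). Output: UEL

Answer: UEL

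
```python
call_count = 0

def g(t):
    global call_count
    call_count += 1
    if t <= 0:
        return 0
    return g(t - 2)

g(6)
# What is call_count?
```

Linear recursion stepping by 2: 4 calls from t=6 down to ≤0.

Answer: 4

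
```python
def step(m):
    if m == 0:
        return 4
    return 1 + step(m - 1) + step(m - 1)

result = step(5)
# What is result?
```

step(m) = 1 + 2·step(m-1), step(0)=4. Closed form: (4+1)·2^5 - 1 = 159.

Answer: 159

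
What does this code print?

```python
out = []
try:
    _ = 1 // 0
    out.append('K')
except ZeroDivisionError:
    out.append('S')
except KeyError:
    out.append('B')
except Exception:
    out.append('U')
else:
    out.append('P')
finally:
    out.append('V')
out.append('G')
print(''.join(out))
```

Execution trace: 'S' (except ZeroDivisionError) → 'V' (finally) → 'G' (after the try/except). Output: SVG

Answer: SVG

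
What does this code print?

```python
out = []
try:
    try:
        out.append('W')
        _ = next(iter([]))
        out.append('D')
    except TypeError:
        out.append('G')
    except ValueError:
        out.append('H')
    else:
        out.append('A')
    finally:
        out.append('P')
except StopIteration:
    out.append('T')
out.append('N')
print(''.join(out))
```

Execution trace: 'W' (try body) → 'P' (finally) → 'T' (outer except StopIteration) → 'N' (after the try/except). Output: WPTN

Answer: WPTN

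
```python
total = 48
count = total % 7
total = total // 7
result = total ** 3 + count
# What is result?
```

Trace:
`total = 48` → total = 48
`count = total % 7` → count = 6
`total = total // 7` → total = 6
`result = total ** 3 + count` → result = 222
So result = 222

Answer: 222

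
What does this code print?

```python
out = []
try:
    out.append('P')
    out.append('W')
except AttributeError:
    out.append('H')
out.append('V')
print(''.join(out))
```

Execution trace: 'P' (try body) → 'W' (try body, no exception) → 'V' (after the try/except). Output: PWV

Answer: PWV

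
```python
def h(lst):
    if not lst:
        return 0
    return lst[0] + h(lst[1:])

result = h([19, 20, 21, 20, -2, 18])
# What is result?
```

19 + 20 + 21 + 20 + (-2) + 18 + 0 = 96

Answer: 96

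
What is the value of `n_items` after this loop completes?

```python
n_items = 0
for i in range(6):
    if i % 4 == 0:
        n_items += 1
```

Count numbers divisible by 4 in range(6)
`n_items` takes the values: 0 → 1 → 2

Answer: 2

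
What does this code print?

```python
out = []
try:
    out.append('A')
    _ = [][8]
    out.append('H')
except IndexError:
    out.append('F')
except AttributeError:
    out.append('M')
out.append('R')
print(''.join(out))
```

Execution trace: 'A' (try body) → 'F' (except IndexError) → 'R' (after the try/except). Output: AFR

Answer: AFR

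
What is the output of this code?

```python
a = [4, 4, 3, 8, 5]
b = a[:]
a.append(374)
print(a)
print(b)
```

Key concept: slice [:] creates copy.
Step by step:
`a = [4, 4, 3, 8, 5]` → a = [4, 4, 3, 8, 5]
`b = a[:]` → b = [4, 4, 3, 8, 5]
`a.append(374)` → a = [4, 4, 3, 8, 5, 374]
`print(a)` → prints [4, 4, 3, 8, 5, 374]
`print(b)` → prints [4, 4, 3, 8, 5]

Answer:
[4, 4, 3, 8, 5, 374]
[4, 4, 3, 8, 5]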